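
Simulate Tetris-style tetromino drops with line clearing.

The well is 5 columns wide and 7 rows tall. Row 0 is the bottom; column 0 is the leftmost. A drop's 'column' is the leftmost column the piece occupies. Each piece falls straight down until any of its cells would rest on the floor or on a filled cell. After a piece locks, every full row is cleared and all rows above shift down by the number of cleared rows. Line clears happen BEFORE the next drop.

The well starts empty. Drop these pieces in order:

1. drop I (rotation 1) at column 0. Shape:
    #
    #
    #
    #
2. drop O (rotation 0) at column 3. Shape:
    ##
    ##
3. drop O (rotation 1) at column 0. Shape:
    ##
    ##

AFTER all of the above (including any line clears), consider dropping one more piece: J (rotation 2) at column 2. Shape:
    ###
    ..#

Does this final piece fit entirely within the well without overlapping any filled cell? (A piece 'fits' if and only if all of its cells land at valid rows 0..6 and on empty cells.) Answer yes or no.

Answer: yes

Derivation:
Drop 1: I rot1 at col 0 lands with bottom-row=0; cleared 0 line(s) (total 0); column heights now [4 0 0 0 0], max=4
Drop 2: O rot0 at col 3 lands with bottom-row=0; cleared 0 line(s) (total 0); column heights now [4 0 0 2 2], max=4
Drop 3: O rot1 at col 0 lands with bottom-row=4; cleared 0 line(s) (total 0); column heights now [6 6 0 2 2], max=6
Test piece J rot2 at col 2 (width 3): heights before test = [6 6 0 2 2]; fits = True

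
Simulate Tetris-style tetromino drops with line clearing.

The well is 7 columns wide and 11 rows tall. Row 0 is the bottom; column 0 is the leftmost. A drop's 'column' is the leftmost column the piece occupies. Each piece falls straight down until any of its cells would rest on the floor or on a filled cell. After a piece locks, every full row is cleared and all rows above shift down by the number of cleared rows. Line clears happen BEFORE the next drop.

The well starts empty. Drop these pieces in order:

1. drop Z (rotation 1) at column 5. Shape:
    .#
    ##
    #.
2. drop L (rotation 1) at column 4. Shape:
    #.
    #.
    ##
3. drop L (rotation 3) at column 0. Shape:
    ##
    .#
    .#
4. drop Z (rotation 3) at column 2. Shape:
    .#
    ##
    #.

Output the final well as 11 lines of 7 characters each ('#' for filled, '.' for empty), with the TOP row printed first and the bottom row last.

Drop 1: Z rot1 at col 5 lands with bottom-row=0; cleared 0 line(s) (total 0); column heights now [0 0 0 0 0 2 3], max=3
Drop 2: L rot1 at col 4 lands with bottom-row=2; cleared 0 line(s) (total 0); column heights now [0 0 0 0 5 3 3], max=5
Drop 3: L rot3 at col 0 lands with bottom-row=0; cleared 0 line(s) (total 0); column heights now [3 3 0 0 5 3 3], max=5
Drop 4: Z rot3 at col 2 lands with bottom-row=0; cleared 0 line(s) (total 0); column heights now [3 3 2 3 5 3 3], max=5

Answer: .......
.......
.......
.......
.......
.......
....#..
....#..
##.####
.###.##
.##..#.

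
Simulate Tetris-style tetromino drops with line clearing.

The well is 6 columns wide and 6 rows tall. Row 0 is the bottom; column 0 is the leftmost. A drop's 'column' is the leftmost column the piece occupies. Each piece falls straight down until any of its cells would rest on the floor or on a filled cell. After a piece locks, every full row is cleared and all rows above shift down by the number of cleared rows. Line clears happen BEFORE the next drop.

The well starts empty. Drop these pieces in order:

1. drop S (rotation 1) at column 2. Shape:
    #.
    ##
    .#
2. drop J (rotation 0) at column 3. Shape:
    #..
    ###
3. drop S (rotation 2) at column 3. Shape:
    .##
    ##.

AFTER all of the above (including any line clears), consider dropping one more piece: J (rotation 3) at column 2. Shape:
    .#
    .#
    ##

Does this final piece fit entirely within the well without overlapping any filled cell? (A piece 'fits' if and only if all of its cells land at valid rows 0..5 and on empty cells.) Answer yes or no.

Drop 1: S rot1 at col 2 lands with bottom-row=0; cleared 0 line(s) (total 0); column heights now [0 0 3 2 0 0], max=3
Drop 2: J rot0 at col 3 lands with bottom-row=2; cleared 0 line(s) (total 0); column heights now [0 0 3 4 3 3], max=4
Drop 3: S rot2 at col 3 lands with bottom-row=4; cleared 0 line(s) (total 0); column heights now [0 0 3 5 6 6], max=6
Test piece J rot3 at col 2 (width 2): heights before test = [0 0 3 5 6 6]; fits = False

Answer: no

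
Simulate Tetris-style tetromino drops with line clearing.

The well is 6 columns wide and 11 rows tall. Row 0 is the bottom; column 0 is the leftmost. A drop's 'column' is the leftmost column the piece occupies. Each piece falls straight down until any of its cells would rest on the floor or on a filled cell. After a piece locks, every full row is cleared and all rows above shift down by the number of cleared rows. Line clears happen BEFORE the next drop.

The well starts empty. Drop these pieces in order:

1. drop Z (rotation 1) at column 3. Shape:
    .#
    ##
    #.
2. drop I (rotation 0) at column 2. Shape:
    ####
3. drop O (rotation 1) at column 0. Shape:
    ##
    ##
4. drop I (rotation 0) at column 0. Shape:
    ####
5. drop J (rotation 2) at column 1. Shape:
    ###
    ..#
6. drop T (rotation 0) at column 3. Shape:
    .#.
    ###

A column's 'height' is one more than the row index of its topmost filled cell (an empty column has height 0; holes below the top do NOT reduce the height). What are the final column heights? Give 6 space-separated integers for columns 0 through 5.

Answer: 5 7 7 8 9 8

Derivation:
Drop 1: Z rot1 at col 3 lands with bottom-row=0; cleared 0 line(s) (total 0); column heights now [0 0 0 2 3 0], max=3
Drop 2: I rot0 at col 2 lands with bottom-row=3; cleared 0 line(s) (total 0); column heights now [0 0 4 4 4 4], max=4
Drop 3: O rot1 at col 0 lands with bottom-row=0; cleared 0 line(s) (total 0); column heights now [2 2 4 4 4 4], max=4
Drop 4: I rot0 at col 0 lands with bottom-row=4; cleared 0 line(s) (total 0); column heights now [5 5 5 5 4 4], max=5
Drop 5: J rot2 at col 1 lands with bottom-row=5; cleared 0 line(s) (total 0); column heights now [5 7 7 7 4 4], max=7
Drop 6: T rot0 at col 3 lands with bottom-row=7; cleared 0 line(s) (total 0); column heights now [5 7 7 8 9 8], max=9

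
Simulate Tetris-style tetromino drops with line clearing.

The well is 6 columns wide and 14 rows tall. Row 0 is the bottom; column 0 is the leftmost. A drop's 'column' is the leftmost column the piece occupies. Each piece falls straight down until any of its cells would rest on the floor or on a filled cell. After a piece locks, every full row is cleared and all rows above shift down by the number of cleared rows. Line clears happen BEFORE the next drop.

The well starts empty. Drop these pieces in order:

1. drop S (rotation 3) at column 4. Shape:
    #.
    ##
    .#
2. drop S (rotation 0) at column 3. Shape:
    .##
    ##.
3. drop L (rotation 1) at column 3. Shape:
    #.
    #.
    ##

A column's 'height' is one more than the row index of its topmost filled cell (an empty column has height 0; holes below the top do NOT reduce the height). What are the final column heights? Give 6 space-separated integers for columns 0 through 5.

Drop 1: S rot3 at col 4 lands with bottom-row=0; cleared 0 line(s) (total 0); column heights now [0 0 0 0 3 2], max=3
Drop 2: S rot0 at col 3 lands with bottom-row=3; cleared 0 line(s) (total 0); column heights now [0 0 0 4 5 5], max=5
Drop 3: L rot1 at col 3 lands with bottom-row=5; cleared 0 line(s) (total 0); column heights now [0 0 0 8 6 5], max=8

Answer: 0 0 0 8 6 5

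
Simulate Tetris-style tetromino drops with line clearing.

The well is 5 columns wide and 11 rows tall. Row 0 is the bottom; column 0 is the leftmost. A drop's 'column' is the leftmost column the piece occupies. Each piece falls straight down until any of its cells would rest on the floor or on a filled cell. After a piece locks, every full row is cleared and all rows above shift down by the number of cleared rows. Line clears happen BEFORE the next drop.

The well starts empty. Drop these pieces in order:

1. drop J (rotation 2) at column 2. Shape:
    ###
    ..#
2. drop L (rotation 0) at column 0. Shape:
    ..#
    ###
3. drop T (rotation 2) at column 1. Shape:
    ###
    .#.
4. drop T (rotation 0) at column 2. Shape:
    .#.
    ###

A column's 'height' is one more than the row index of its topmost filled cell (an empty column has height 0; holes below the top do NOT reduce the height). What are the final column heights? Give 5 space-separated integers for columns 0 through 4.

Answer: 3 6 7 8 7

Derivation:
Drop 1: J rot2 at col 2 lands with bottom-row=0; cleared 0 line(s) (total 0); column heights now [0 0 2 2 2], max=2
Drop 2: L rot0 at col 0 lands with bottom-row=2; cleared 0 line(s) (total 0); column heights now [3 3 4 2 2], max=4
Drop 3: T rot2 at col 1 lands with bottom-row=4; cleared 0 line(s) (total 0); column heights now [3 6 6 6 2], max=6
Drop 4: T rot0 at col 2 lands with bottom-row=6; cleared 0 line(s) (total 0); column heights now [3 6 7 8 7], max=8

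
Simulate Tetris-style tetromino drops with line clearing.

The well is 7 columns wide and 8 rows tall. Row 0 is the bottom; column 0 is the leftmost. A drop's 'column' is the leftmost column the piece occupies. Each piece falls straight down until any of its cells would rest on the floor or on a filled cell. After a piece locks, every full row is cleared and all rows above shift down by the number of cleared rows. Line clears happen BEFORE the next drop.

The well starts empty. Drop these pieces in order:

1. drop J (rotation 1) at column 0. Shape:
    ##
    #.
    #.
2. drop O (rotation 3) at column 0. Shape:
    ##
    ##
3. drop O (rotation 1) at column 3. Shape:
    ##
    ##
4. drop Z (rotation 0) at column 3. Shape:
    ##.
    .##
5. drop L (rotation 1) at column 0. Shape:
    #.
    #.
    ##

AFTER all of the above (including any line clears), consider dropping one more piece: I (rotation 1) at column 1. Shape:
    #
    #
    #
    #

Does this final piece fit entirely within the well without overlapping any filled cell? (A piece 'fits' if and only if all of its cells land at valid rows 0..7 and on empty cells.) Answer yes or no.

Answer: no

Derivation:
Drop 1: J rot1 at col 0 lands with bottom-row=0; cleared 0 line(s) (total 0); column heights now [3 3 0 0 0 0 0], max=3
Drop 2: O rot3 at col 0 lands with bottom-row=3; cleared 0 line(s) (total 0); column heights now [5 5 0 0 0 0 0], max=5
Drop 3: O rot1 at col 3 lands with bottom-row=0; cleared 0 line(s) (total 0); column heights now [5 5 0 2 2 0 0], max=5
Drop 4: Z rot0 at col 3 lands with bottom-row=2; cleared 0 line(s) (total 0); column heights now [5 5 0 4 4 3 0], max=5
Drop 5: L rot1 at col 0 lands with bottom-row=5; cleared 0 line(s) (total 0); column heights now [8 6 0 4 4 3 0], max=8
Test piece I rot1 at col 1 (width 1): heights before test = [8 6 0 4 4 3 0]; fits = False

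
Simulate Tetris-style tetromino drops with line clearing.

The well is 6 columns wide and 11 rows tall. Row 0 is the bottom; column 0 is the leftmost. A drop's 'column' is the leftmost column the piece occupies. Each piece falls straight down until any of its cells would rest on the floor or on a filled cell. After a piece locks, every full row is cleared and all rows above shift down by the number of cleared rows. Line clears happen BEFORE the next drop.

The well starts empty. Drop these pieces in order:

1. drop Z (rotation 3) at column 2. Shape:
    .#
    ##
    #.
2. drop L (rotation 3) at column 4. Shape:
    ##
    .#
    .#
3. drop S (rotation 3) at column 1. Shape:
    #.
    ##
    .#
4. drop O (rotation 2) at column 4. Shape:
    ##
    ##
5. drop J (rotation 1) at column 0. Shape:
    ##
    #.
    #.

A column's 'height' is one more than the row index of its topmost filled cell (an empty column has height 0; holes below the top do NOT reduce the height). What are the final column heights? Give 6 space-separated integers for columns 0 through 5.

Drop 1: Z rot3 at col 2 lands with bottom-row=0; cleared 0 line(s) (total 0); column heights now [0 0 2 3 0 0], max=3
Drop 2: L rot3 at col 4 lands with bottom-row=0; cleared 0 line(s) (total 0); column heights now [0 0 2 3 3 3], max=3
Drop 3: S rot3 at col 1 lands with bottom-row=2; cleared 0 line(s) (total 0); column heights now [0 5 4 3 3 3], max=5
Drop 4: O rot2 at col 4 lands with bottom-row=3; cleared 0 line(s) (total 0); column heights now [0 5 4 3 5 5], max=5
Drop 5: J rot1 at col 0 lands with bottom-row=3; cleared 0 line(s) (total 0); column heights now [6 6 4 3 5 5], max=6

Answer: 6 6 4 3 5 5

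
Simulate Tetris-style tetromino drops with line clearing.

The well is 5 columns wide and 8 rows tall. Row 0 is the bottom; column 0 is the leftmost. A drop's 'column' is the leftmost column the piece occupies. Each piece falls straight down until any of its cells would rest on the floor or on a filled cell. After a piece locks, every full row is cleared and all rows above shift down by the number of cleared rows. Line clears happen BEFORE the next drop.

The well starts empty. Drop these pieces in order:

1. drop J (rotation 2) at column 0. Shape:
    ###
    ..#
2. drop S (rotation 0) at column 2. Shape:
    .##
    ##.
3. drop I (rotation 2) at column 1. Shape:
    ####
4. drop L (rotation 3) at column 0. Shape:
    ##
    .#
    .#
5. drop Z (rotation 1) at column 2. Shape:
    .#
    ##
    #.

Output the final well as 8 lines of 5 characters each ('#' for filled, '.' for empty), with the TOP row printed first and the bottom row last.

Answer: ##.#.
.###.
.##..
.####
...##
..##.
###..
..#..

Derivation:
Drop 1: J rot2 at col 0 lands with bottom-row=0; cleared 0 line(s) (total 0); column heights now [2 2 2 0 0], max=2
Drop 2: S rot0 at col 2 lands with bottom-row=2; cleared 0 line(s) (total 0); column heights now [2 2 3 4 4], max=4
Drop 3: I rot2 at col 1 lands with bottom-row=4; cleared 0 line(s) (total 0); column heights now [2 5 5 5 5], max=5
Drop 4: L rot3 at col 0 lands with bottom-row=5; cleared 0 line(s) (total 0); column heights now [8 8 5 5 5], max=8
Drop 5: Z rot1 at col 2 lands with bottom-row=5; cleared 0 line(s) (total 0); column heights now [8 8 7 8 5], max=8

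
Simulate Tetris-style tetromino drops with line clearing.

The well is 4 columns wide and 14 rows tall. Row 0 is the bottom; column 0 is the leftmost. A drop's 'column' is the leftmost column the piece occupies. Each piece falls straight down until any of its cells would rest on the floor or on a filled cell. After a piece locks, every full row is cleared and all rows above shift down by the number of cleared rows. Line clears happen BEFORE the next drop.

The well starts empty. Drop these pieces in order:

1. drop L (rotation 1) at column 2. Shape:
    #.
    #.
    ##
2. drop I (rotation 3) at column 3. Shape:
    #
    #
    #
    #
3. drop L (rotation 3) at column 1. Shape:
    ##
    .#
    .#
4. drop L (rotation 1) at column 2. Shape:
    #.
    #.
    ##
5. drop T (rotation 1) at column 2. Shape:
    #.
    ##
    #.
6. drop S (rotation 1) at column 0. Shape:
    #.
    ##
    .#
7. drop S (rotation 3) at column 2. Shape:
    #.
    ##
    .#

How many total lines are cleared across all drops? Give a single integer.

Drop 1: L rot1 at col 2 lands with bottom-row=0; cleared 0 line(s) (total 0); column heights now [0 0 3 1], max=3
Drop 2: I rot3 at col 3 lands with bottom-row=1; cleared 0 line(s) (total 0); column heights now [0 0 3 5], max=5
Drop 3: L rot3 at col 1 lands with bottom-row=3; cleared 0 line(s) (total 0); column heights now [0 6 6 5], max=6
Drop 4: L rot1 at col 2 lands with bottom-row=6; cleared 0 line(s) (total 0); column heights now [0 6 9 7], max=9
Drop 5: T rot1 at col 2 lands with bottom-row=9; cleared 0 line(s) (total 0); column heights now [0 6 12 11], max=12
Drop 6: S rot1 at col 0 lands with bottom-row=6; cleared 0 line(s) (total 0); column heights now [9 8 12 11], max=12
Drop 7: S rot3 at col 2 lands with bottom-row=11; cleared 0 line(s) (total 0); column heights now [9 8 14 13], max=14

Answer: 0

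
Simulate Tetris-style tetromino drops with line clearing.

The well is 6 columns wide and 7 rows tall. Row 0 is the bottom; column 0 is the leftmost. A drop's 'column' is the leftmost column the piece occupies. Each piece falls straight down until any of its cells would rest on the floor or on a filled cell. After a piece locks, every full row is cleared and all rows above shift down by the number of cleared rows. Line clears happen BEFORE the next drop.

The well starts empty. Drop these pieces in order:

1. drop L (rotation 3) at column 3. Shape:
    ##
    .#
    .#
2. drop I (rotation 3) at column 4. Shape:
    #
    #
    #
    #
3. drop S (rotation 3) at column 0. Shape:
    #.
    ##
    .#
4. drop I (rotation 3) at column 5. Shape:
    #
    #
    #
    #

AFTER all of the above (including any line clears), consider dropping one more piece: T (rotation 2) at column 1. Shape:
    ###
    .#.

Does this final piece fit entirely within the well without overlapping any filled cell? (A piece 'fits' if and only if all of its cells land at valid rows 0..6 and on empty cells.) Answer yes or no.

Answer: yes

Derivation:
Drop 1: L rot3 at col 3 lands with bottom-row=0; cleared 0 line(s) (total 0); column heights now [0 0 0 3 3 0], max=3
Drop 2: I rot3 at col 4 lands with bottom-row=3; cleared 0 line(s) (total 0); column heights now [0 0 0 3 7 0], max=7
Drop 3: S rot3 at col 0 lands with bottom-row=0; cleared 0 line(s) (total 0); column heights now [3 2 0 3 7 0], max=7
Drop 4: I rot3 at col 5 lands with bottom-row=0; cleared 0 line(s) (total 0); column heights now [3 2 0 3 7 4], max=7
Test piece T rot2 at col 1 (width 3): heights before test = [3 2 0 3 7 4]; fits = True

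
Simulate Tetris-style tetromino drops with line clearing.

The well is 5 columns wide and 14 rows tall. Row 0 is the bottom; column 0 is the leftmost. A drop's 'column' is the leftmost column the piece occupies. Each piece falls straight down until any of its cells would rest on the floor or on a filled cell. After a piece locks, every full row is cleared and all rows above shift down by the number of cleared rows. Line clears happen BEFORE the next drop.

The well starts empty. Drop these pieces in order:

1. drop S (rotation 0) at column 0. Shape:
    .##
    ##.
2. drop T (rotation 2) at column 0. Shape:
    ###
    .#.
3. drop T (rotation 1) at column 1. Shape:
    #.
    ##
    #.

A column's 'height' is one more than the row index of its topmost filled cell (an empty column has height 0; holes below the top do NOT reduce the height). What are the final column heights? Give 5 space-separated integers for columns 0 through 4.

Answer: 4 7 6 0 0

Derivation:
Drop 1: S rot0 at col 0 lands with bottom-row=0; cleared 0 line(s) (total 0); column heights now [1 2 2 0 0], max=2
Drop 2: T rot2 at col 0 lands with bottom-row=2; cleared 0 line(s) (total 0); column heights now [4 4 4 0 0], max=4
Drop 3: T rot1 at col 1 lands with bottom-row=4; cleared 0 line(s) (total 0); column heights now [4 7 6 0 0], max=7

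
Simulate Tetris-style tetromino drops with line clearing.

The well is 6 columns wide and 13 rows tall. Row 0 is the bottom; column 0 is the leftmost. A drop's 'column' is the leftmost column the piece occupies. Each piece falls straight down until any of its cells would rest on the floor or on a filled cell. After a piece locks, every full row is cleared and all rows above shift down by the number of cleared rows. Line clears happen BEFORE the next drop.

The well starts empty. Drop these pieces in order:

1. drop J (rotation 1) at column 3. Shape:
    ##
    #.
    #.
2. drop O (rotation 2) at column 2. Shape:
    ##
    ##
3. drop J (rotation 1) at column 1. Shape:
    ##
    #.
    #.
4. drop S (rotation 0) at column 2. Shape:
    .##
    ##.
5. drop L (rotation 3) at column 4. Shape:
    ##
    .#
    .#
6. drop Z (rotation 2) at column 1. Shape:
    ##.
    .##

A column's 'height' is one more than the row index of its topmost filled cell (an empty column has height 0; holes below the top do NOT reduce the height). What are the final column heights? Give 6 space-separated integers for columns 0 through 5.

Drop 1: J rot1 at col 3 lands with bottom-row=0; cleared 0 line(s) (total 0); column heights now [0 0 0 3 3 0], max=3
Drop 2: O rot2 at col 2 lands with bottom-row=3; cleared 0 line(s) (total 0); column heights now [0 0 5 5 3 0], max=5
Drop 3: J rot1 at col 1 lands with bottom-row=3; cleared 0 line(s) (total 0); column heights now [0 6 6 5 3 0], max=6
Drop 4: S rot0 at col 2 lands with bottom-row=6; cleared 0 line(s) (total 0); column heights now [0 6 7 8 8 0], max=8
Drop 5: L rot3 at col 4 lands with bottom-row=6; cleared 0 line(s) (total 0); column heights now [0 6 7 8 9 9], max=9
Drop 6: Z rot2 at col 1 lands with bottom-row=8; cleared 0 line(s) (total 0); column heights now [0 10 10 9 9 9], max=10

Answer: 0 10 10 9 9 9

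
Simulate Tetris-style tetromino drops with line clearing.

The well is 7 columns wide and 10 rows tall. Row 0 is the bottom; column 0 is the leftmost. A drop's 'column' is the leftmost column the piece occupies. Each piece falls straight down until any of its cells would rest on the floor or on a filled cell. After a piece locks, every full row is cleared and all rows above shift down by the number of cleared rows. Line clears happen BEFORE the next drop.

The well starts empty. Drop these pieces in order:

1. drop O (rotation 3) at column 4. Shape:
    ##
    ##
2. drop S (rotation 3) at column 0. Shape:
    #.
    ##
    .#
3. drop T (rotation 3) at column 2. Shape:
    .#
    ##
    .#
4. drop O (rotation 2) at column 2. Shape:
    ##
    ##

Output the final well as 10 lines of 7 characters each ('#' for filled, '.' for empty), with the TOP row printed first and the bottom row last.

Answer: .......
.......
.......
.......
.......
..##...
..##...
#..#...
######.
.#.###.

Derivation:
Drop 1: O rot3 at col 4 lands with bottom-row=0; cleared 0 line(s) (total 0); column heights now [0 0 0 0 2 2 0], max=2
Drop 2: S rot3 at col 0 lands with bottom-row=0; cleared 0 line(s) (total 0); column heights now [3 2 0 0 2 2 0], max=3
Drop 3: T rot3 at col 2 lands with bottom-row=0; cleared 0 line(s) (total 0); column heights now [3 2 2 3 2 2 0], max=3
Drop 4: O rot2 at col 2 lands with bottom-row=3; cleared 0 line(s) (total 0); column heights now [3 2 5 5 2 2 0], max=5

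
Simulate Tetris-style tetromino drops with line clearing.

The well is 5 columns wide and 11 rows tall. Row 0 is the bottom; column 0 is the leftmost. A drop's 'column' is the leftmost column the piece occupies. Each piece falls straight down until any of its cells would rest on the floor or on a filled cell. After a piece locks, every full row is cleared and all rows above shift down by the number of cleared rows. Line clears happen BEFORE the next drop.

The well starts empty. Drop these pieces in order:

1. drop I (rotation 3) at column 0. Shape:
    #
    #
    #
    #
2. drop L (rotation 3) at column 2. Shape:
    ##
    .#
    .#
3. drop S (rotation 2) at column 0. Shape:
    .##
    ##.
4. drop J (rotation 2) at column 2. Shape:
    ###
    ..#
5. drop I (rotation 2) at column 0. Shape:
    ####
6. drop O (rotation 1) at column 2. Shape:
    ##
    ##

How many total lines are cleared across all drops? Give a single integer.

Answer: 0

Derivation:
Drop 1: I rot3 at col 0 lands with bottom-row=0; cleared 0 line(s) (total 0); column heights now [4 0 0 0 0], max=4
Drop 2: L rot3 at col 2 lands with bottom-row=0; cleared 0 line(s) (total 0); column heights now [4 0 3 3 0], max=4
Drop 3: S rot2 at col 0 lands with bottom-row=4; cleared 0 line(s) (total 0); column heights now [5 6 6 3 0], max=6
Drop 4: J rot2 at col 2 lands with bottom-row=5; cleared 0 line(s) (total 0); column heights now [5 6 7 7 7], max=7
Drop 5: I rot2 at col 0 lands with bottom-row=7; cleared 0 line(s) (total 0); column heights now [8 8 8 8 7], max=8
Drop 6: O rot1 at col 2 lands with bottom-row=8; cleared 0 line(s) (total 0); column heights now [8 8 10 10 7], max=10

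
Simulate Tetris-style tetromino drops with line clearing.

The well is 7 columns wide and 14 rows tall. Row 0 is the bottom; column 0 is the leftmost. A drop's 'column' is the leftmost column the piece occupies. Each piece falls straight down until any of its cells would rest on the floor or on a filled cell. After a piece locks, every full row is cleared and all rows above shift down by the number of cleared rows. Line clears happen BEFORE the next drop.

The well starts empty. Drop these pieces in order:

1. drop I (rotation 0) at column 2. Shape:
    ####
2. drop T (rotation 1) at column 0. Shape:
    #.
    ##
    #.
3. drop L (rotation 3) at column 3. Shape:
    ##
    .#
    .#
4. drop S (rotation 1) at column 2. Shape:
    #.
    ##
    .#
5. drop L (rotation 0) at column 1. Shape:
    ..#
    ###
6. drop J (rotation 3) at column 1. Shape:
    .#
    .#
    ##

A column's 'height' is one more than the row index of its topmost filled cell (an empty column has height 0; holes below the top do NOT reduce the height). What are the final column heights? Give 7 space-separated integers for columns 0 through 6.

Drop 1: I rot0 at col 2 lands with bottom-row=0; cleared 0 line(s) (total 0); column heights now [0 0 1 1 1 1 0], max=1
Drop 2: T rot1 at col 0 lands with bottom-row=0; cleared 0 line(s) (total 0); column heights now [3 2 1 1 1 1 0], max=3
Drop 3: L rot3 at col 3 lands with bottom-row=1; cleared 0 line(s) (total 0); column heights now [3 2 1 4 4 1 0], max=4
Drop 4: S rot1 at col 2 lands with bottom-row=4; cleared 0 line(s) (total 0); column heights now [3 2 7 6 4 1 0], max=7
Drop 5: L rot0 at col 1 lands with bottom-row=7; cleared 0 line(s) (total 0); column heights now [3 8 8 9 4 1 0], max=9
Drop 6: J rot3 at col 1 lands with bottom-row=8; cleared 0 line(s) (total 0); column heights now [3 9 11 9 4 1 0], max=11

Answer: 3 9 11 9 4 1 0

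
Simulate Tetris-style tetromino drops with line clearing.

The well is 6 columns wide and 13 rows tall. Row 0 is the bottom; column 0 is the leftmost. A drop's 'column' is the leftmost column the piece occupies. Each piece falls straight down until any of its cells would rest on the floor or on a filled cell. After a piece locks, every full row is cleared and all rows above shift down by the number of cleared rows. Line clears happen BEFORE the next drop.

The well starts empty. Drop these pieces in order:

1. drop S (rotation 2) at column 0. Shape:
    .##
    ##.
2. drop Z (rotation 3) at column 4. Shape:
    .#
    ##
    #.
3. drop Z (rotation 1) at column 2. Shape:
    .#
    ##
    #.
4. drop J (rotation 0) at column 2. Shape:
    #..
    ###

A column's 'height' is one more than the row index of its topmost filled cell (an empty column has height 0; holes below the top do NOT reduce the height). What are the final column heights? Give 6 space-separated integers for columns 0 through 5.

Answer: 1 2 7 6 6 3

Derivation:
Drop 1: S rot2 at col 0 lands with bottom-row=0; cleared 0 line(s) (total 0); column heights now [1 2 2 0 0 0], max=2
Drop 2: Z rot3 at col 4 lands with bottom-row=0; cleared 0 line(s) (total 0); column heights now [1 2 2 0 2 3], max=3
Drop 3: Z rot1 at col 2 lands with bottom-row=2; cleared 0 line(s) (total 0); column heights now [1 2 4 5 2 3], max=5
Drop 4: J rot0 at col 2 lands with bottom-row=5; cleared 0 line(s) (total 0); column heights now [1 2 7 6 6 3], max=7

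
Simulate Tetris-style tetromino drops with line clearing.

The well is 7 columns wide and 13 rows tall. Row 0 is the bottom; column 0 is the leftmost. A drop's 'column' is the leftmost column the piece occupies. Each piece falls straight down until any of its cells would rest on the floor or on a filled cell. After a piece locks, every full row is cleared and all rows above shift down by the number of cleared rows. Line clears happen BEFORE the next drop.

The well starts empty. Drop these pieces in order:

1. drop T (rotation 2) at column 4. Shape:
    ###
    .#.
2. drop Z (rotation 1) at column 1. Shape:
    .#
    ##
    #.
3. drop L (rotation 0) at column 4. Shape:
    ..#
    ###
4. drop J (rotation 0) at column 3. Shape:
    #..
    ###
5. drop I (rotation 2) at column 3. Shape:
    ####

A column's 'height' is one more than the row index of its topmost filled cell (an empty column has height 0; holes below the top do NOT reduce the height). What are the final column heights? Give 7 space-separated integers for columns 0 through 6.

Drop 1: T rot2 at col 4 lands with bottom-row=0; cleared 0 line(s) (total 0); column heights now [0 0 0 0 2 2 2], max=2
Drop 2: Z rot1 at col 1 lands with bottom-row=0; cleared 0 line(s) (total 0); column heights now [0 2 3 0 2 2 2], max=3
Drop 3: L rot0 at col 4 lands with bottom-row=2; cleared 0 line(s) (total 0); column heights now [0 2 3 0 3 3 4], max=4
Drop 4: J rot0 at col 3 lands with bottom-row=3; cleared 0 line(s) (total 0); column heights now [0 2 3 5 4 4 4], max=5
Drop 5: I rot2 at col 3 lands with bottom-row=5; cleared 0 line(s) (total 0); column heights now [0 2 3 6 6 6 6], max=6

Answer: 0 2 3 6 6 6 6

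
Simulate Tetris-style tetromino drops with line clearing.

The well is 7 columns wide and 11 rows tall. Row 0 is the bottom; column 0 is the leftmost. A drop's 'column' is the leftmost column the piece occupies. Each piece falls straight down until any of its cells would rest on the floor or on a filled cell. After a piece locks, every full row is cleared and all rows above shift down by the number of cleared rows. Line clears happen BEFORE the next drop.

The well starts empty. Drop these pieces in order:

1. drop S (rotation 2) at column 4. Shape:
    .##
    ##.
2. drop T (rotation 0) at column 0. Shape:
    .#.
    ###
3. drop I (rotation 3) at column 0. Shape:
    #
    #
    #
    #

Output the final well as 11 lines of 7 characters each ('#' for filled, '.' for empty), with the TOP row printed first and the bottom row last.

Drop 1: S rot2 at col 4 lands with bottom-row=0; cleared 0 line(s) (total 0); column heights now [0 0 0 0 1 2 2], max=2
Drop 2: T rot0 at col 0 lands with bottom-row=0; cleared 0 line(s) (total 0); column heights now [1 2 1 0 1 2 2], max=2
Drop 3: I rot3 at col 0 lands with bottom-row=1; cleared 0 line(s) (total 0); column heights now [5 2 1 0 1 2 2], max=5

Answer: .......
.......
.......
.......
.......
.......
#......
#......
#......
##...##
###.##.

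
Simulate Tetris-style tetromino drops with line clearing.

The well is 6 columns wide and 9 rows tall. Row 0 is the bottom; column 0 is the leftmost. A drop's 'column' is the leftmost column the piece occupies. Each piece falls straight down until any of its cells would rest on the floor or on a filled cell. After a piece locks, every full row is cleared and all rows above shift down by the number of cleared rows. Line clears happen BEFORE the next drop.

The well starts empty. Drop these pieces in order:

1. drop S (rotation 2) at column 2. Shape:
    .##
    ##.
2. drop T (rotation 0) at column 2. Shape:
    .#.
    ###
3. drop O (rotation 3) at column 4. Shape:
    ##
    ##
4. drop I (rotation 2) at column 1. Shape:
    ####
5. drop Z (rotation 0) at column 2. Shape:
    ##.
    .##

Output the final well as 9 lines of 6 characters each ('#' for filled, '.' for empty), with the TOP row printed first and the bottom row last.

Drop 1: S rot2 at col 2 lands with bottom-row=0; cleared 0 line(s) (total 0); column heights now [0 0 1 2 2 0], max=2
Drop 2: T rot0 at col 2 lands with bottom-row=2; cleared 0 line(s) (total 0); column heights now [0 0 3 4 3 0], max=4
Drop 3: O rot3 at col 4 lands with bottom-row=3; cleared 0 line(s) (total 0); column heights now [0 0 3 4 5 5], max=5
Drop 4: I rot2 at col 1 lands with bottom-row=5; cleared 0 line(s) (total 0); column heights now [0 6 6 6 6 5], max=6
Drop 5: Z rot0 at col 2 lands with bottom-row=6; cleared 0 line(s) (total 0); column heights now [0 6 8 8 7 5], max=8

Answer: ......
..##..
...##.
.####.
....##
...###
..###.
...##.
..##..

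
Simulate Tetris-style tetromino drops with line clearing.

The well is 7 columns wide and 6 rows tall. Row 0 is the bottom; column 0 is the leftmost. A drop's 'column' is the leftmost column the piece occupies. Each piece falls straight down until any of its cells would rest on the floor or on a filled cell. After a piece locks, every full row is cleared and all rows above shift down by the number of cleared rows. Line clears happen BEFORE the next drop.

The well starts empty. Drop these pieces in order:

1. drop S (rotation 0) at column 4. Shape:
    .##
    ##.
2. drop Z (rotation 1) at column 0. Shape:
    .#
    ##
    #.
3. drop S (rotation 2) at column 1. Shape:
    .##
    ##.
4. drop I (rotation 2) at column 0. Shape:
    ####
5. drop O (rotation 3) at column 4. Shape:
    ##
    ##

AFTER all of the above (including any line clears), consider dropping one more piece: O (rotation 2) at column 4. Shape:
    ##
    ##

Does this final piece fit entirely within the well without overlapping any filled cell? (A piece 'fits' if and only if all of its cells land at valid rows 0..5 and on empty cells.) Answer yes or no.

Answer: yes

Derivation:
Drop 1: S rot0 at col 4 lands with bottom-row=0; cleared 0 line(s) (total 0); column heights now [0 0 0 0 1 2 2], max=2
Drop 2: Z rot1 at col 0 lands with bottom-row=0; cleared 0 line(s) (total 0); column heights now [2 3 0 0 1 2 2], max=3
Drop 3: S rot2 at col 1 lands with bottom-row=3; cleared 0 line(s) (total 0); column heights now [2 4 5 5 1 2 2], max=5
Drop 4: I rot2 at col 0 lands with bottom-row=5; cleared 0 line(s) (total 0); column heights now [6 6 6 6 1 2 2], max=6
Drop 5: O rot3 at col 4 lands with bottom-row=2; cleared 0 line(s) (total 0); column heights now [6 6 6 6 4 4 2], max=6
Test piece O rot2 at col 4 (width 2): heights before test = [6 6 6 6 4 4 2]; fits = True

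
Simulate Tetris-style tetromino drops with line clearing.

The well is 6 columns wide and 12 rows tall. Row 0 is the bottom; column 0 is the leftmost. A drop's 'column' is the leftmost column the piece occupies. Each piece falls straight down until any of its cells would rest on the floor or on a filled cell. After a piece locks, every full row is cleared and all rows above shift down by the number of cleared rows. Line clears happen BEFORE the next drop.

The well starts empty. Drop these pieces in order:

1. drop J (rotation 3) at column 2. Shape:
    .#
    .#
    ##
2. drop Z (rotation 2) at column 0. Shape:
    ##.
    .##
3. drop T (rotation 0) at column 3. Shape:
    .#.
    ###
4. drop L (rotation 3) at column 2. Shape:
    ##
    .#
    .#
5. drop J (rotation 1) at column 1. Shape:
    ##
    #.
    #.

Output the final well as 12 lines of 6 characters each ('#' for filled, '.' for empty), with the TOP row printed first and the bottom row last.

Answer: ......
......
......
......
.##...
.###..
.#.#..
...##.
...###
##.#..
.###..
..##..

Derivation:
Drop 1: J rot3 at col 2 lands with bottom-row=0; cleared 0 line(s) (total 0); column heights now [0 0 1 3 0 0], max=3
Drop 2: Z rot2 at col 0 lands with bottom-row=1; cleared 0 line(s) (total 0); column heights now [3 3 2 3 0 0], max=3
Drop 3: T rot0 at col 3 lands with bottom-row=3; cleared 0 line(s) (total 0); column heights now [3 3 2 4 5 4], max=5
Drop 4: L rot3 at col 2 lands with bottom-row=4; cleared 0 line(s) (total 0); column heights now [3 3 7 7 5 4], max=7
Drop 5: J rot1 at col 1 lands with bottom-row=5; cleared 0 line(s) (total 0); column heights now [3 8 8 7 5 4], max=8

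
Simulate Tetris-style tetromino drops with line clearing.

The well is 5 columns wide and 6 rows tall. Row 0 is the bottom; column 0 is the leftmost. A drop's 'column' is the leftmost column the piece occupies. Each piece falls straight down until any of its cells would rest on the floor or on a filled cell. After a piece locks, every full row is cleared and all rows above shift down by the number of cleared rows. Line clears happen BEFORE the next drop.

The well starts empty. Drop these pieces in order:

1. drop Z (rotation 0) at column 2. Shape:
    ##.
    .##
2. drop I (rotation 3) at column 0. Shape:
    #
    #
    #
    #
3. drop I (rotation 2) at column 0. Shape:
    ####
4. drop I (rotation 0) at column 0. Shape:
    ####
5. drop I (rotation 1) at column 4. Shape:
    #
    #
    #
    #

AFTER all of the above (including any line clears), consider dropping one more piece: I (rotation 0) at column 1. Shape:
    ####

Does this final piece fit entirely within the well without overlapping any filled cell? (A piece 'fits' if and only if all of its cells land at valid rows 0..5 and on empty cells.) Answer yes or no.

Answer: yes

Derivation:
Drop 1: Z rot0 at col 2 lands with bottom-row=0; cleared 0 line(s) (total 0); column heights now [0 0 2 2 1], max=2
Drop 2: I rot3 at col 0 lands with bottom-row=0; cleared 0 line(s) (total 0); column heights now [4 0 2 2 1], max=4
Drop 3: I rot2 at col 0 lands with bottom-row=4; cleared 0 line(s) (total 0); column heights now [5 5 5 5 1], max=5
Drop 4: I rot0 at col 0 lands with bottom-row=5; cleared 0 line(s) (total 0); column heights now [6 6 6 6 1], max=6
Drop 5: I rot1 at col 4 lands with bottom-row=1; cleared 1 line(s) (total 1); column heights now [5 5 5 5 4], max=5
Test piece I rot0 at col 1 (width 4): heights before test = [5 5 5 5 4]; fits = True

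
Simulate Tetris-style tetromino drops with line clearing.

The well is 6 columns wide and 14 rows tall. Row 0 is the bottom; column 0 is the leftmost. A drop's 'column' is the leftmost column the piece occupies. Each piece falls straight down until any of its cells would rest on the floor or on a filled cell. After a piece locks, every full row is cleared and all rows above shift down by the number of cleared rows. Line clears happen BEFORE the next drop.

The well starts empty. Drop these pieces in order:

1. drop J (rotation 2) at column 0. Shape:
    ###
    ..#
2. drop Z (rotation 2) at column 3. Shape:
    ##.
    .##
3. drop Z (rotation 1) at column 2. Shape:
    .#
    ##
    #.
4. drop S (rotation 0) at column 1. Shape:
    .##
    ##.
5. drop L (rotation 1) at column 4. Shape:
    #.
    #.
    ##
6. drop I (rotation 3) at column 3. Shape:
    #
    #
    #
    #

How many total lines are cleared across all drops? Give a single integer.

Drop 1: J rot2 at col 0 lands with bottom-row=0; cleared 0 line(s) (total 0); column heights now [2 2 2 0 0 0], max=2
Drop 2: Z rot2 at col 3 lands with bottom-row=0; cleared 0 line(s) (total 0); column heights now [2 2 2 2 2 1], max=2
Drop 3: Z rot1 at col 2 lands with bottom-row=2; cleared 0 line(s) (total 0); column heights now [2 2 4 5 2 1], max=5
Drop 4: S rot0 at col 1 lands with bottom-row=4; cleared 0 line(s) (total 0); column heights now [2 5 6 6 2 1], max=6
Drop 5: L rot1 at col 4 lands with bottom-row=2; cleared 0 line(s) (total 0); column heights now [2 5 6 6 5 3], max=6
Drop 6: I rot3 at col 3 lands with bottom-row=6; cleared 0 line(s) (total 0); column heights now [2 5 6 10 5 3], max=10

Answer: 0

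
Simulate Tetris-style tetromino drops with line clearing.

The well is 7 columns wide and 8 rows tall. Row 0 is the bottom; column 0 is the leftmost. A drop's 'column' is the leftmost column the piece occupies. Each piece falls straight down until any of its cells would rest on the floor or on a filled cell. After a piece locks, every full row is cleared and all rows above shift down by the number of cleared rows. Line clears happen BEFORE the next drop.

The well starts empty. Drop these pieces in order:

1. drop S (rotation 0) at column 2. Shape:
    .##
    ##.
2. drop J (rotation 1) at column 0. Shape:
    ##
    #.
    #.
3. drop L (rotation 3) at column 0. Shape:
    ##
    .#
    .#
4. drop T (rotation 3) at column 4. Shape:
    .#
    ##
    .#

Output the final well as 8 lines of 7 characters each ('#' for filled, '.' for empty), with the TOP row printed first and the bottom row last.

Drop 1: S rot0 at col 2 lands with bottom-row=0; cleared 0 line(s) (total 0); column heights now [0 0 1 2 2 0 0], max=2
Drop 2: J rot1 at col 0 lands with bottom-row=0; cleared 0 line(s) (total 0); column heights now [3 3 1 2 2 0 0], max=3
Drop 3: L rot3 at col 0 lands with bottom-row=3; cleared 0 line(s) (total 0); column heights now [6 6 1 2 2 0 0], max=6
Drop 4: T rot3 at col 4 lands with bottom-row=1; cleared 0 line(s) (total 0); column heights now [6 6 1 2 3 4 0], max=6

Answer: .......
.......
##.....
.#.....
.#...#.
##..##.
#..###.
#.##...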